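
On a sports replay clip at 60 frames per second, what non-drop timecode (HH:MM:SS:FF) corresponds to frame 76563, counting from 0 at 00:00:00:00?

76563 ÷ 60 = 1276 full seconds, remainder 3 frames.
1276 s = 0 h 21 min 16 s.
Timecode: 00:21:16:03.

00:21:16:03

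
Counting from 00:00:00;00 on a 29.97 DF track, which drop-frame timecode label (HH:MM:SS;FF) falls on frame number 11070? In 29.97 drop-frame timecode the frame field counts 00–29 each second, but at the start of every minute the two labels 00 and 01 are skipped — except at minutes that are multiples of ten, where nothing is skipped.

00:06:09;12

Each 10-minute DF block holds 10 × 60 × 30 − 9 × 2 = 17982 frames. 11070 ÷ 17982 → 0 full blocks, remainder 11070.
Within the partial block the first minute is 1800 frames and each further minute 1798, so 6 further minute boundaries passed. Total skipped labels = 18 × 0 + 2 × 6 = 12.
Non-drop label index = 11070 + 12 = 11082; at 30 labels/s that is 00:06:09:12, i.e. DF 00:06:09;12.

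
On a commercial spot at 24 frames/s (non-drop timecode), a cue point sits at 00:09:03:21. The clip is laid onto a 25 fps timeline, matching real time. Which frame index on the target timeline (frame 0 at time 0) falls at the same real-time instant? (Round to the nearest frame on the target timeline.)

frame 13597

Source frame index: (0×3600 + 9×60 + 3) × 24 + 21 = 13053.
Real time: 13053 / (24) = 4351/8 s.
Target frame: (4351/8) × (25) = 108775/8 ≈ 13596.875 → 13597.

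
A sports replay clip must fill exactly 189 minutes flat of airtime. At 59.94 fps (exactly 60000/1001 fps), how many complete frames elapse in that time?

679720 frames

189 min = 11340 s.
Frames = 11340 × 60000/1001 = 97200000/143 ≈ 679720.2797.
Complete frames: 679720.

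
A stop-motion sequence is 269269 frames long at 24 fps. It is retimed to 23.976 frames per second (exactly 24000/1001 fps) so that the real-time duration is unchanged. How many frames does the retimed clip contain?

Target frames = source frames × (target rate / source rate) = 269269 × (24000/1001)/(24) = 269269 × 1000/1001 = 269000.

269000 frames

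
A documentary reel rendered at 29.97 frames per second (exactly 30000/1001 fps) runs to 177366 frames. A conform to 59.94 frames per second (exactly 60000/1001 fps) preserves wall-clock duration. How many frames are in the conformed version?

354732 frames

Target frames = source frames × (target rate / source rate) = 177366 × (60000/1001)/(30000/1001) = 177366 × 2 = 354732.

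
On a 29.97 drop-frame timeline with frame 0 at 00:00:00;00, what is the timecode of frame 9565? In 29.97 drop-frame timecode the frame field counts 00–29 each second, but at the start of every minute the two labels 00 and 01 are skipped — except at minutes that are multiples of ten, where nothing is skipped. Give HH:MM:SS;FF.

00:05:19;05

Each 10-minute DF block holds 10 × 60 × 30 − 9 × 2 = 17982 frames. 9565 ÷ 17982 → 0 full blocks, remainder 9565.
Within the partial block the first minute is 1800 frames and each further minute 1798, so 5 further minute boundaries passed. Total skipped labels = 18 × 0 + 2 × 5 = 10.
Non-drop label index = 9565 + 10 = 9575; at 30 labels/s that is 00:05:19:05, i.e. DF 00:05:19;05.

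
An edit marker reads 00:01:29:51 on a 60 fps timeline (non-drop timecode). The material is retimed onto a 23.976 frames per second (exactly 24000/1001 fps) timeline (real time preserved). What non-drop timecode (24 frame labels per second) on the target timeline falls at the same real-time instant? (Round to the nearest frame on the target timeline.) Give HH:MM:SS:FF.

Source frame index: (0×3600 + 1×60 + 29) × 60 + 51 = 5391.
Real time: 5391 / (60) = 1797/20 s.
Target frame: (1797/20) × (24000/1001) = 2156400/1001 ≈ 2154.246 → 2154.
At 24 labels/s: frame 2154 → 00:01:29:18.

00:01:29:18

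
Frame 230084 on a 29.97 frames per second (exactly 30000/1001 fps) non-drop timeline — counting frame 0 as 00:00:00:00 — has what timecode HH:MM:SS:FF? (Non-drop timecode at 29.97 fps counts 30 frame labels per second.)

230084 ÷ 30 = 7669 full seconds, remainder 14 frames.
7669 s = 2 h 7 min 49 s.
Timecode: 02:07:49:14.

02:07:49:14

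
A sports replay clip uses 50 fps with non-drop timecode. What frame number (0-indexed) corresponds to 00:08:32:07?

Total seconds to the label: (0 × 3600 + 8 × 60 + 32) = 512.
Frame index = 512 × 50 + 7 = 25607.

25607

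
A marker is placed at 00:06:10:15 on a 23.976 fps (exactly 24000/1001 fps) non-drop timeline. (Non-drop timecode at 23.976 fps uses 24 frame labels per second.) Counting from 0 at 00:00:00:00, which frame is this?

Total seconds to the label: (0 × 3600 + 6 × 60 + 10) = 370.
Frame index = 370 × 24 + 15 = 8895.

frame 8895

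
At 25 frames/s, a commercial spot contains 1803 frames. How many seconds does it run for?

72.12 seconds

Running time = 1803 / (25) = 72.12 s.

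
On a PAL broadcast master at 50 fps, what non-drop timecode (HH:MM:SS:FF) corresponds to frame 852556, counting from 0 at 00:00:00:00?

852556 ÷ 50 = 17051 full seconds, remainder 6 frames.
17051 s = 4 h 44 min 11 s.
Timecode: 04:44:11:06.

04:44:11:06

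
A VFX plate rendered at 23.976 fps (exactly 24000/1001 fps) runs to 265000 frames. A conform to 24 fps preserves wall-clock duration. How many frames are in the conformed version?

Target frames = source frames × (target rate / source rate) = 265000 × (24)/(24000/1001) = 265000 × 1001/1000 = 265265.

265265 frames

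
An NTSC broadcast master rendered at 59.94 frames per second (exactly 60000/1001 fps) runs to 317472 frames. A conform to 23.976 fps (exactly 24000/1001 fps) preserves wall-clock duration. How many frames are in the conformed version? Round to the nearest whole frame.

Frames at target rate = 317472 × (24000/1001) / (60000/1001) = 634944/5 ≈ 126988.800.
Nearest whole frame: 126989.

126989 frames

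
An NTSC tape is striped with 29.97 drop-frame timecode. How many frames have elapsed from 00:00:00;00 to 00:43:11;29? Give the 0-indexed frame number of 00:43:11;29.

77681

Complete 10-minute blocks: 4, each 17982 frames → 71928.
Remaining 3 whole minutes in the current block: 1800 + 2 × 1798 = 5396 frames.
Within the current minute: 11 × 30 + 29 − 2 = 357 (labels ;00/;01 skipped at this minute). Total = 71928 + 5396 + 357 = 77681.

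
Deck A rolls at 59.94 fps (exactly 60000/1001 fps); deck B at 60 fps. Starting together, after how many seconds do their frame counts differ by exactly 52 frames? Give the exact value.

13013/15 seconds

The gap grows by |60 − 60000/1001| = 60/1001 frames per second.
Time for a 52-frame gap: 52 ÷ (60/1001) = 13013/15 s.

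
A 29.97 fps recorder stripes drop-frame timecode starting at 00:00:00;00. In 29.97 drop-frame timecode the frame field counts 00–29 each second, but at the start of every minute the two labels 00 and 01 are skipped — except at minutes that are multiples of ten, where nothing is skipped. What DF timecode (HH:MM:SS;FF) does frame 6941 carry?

00:03:51;17

Each 10-minute DF block holds 10 × 60 × 30 − 9 × 2 = 17982 frames. 6941 ÷ 17982 → 0 full blocks, remainder 6941.
Within the partial block the first minute is 1800 frames and each further minute 1798, so 3 further minute boundaries passed. Total skipped labels = 18 × 0 + 2 × 3 = 6.
Non-drop label index = 6941 + 6 = 6947; at 30 labels/s that is 00:03:51:17, i.e. DF 00:03:51;17.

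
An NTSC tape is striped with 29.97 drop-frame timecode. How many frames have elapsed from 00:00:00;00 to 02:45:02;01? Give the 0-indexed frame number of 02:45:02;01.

As if non-drop at 30 labels/s: (2 × 3600 + 45 × 60 + 2) × 30 + 1 = 297061.
Minute boundaries passed: 165; those not divisible by 10: 165 − 16 = 149; dropped labels = 2 × 149 = 298.
Actual frame index = 297061 − 298 = 296763.

296763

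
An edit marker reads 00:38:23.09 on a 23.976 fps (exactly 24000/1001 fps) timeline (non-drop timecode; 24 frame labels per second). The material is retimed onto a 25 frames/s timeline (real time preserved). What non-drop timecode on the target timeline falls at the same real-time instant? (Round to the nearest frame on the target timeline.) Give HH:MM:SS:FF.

Source frame index: (0×3600 + 38×60 + 23) × 24 + 9 = 55281.
Real time: 55281 / (24000/1001) = 18445427/8000 s.
Target frame: (18445427/8000) × (25) = 18445427/320 ≈ 57641.959 → 57642.
At 25 labels/s: frame 57642 → 00:38:25:17.

00:38:25:17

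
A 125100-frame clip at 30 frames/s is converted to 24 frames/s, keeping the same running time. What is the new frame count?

100080 frames

Target frames = source frames × (target rate / source rate) = 125100 × (24)/(30) = 125100 × 4/5 = 100080.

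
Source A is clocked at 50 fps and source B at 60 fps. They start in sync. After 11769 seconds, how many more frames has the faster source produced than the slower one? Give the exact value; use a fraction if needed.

A emits 50 × 11769 = 588450 frames; B emits 60 × 11769 = 706140.
Difference = 117690 frames; B is ahead of A.

117690 frames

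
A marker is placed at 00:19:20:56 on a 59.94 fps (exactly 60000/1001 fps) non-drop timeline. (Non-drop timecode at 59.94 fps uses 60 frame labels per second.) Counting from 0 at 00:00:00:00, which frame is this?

69656

Total seconds to the label: (0 × 3600 + 19 × 60 + 20) = 1160.
Frame index = 1160 × 60 + 56 = 69656.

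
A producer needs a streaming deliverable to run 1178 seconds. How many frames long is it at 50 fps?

58900 frames

Frames = 1178 × 50 = 58900.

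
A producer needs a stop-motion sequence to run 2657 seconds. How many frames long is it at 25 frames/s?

66425 frames

Frames = 2657 × 25 = 66425.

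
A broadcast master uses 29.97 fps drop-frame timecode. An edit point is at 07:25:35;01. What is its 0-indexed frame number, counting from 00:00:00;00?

801249

As if non-drop at 30 labels/s: (7 × 3600 + 25 × 60 + 35) × 30 + 1 = 802051.
Minute boundaries passed: 445; those not divisible by 10: 445 − 44 = 401; dropped labels = 2 × 401 = 802.
Actual frame index = 802051 − 802 = 801249.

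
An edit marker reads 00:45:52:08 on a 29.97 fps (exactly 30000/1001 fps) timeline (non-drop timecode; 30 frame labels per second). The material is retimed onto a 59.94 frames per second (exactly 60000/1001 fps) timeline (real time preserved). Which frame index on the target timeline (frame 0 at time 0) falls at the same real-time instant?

Source frame index: (0×3600 + 45×60 + 52) × 30 + 8 = 82568.
Real time: 82568 / (30000/1001) = 10331321/3750 s.
Target frame: (10331321/3750) × (60000/1001) = 165136.

frame 165136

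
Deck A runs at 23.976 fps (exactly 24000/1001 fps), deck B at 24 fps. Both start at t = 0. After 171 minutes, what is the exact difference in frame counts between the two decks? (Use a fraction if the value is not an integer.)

171 min = 10260 s.
A emits 24000/1001 × 10260 = 246240000/1001 frames; B emits 24 × 10260 = 246240.
Difference = 246240/1001 frames (≈ 245.9940); B is ahead of A.

246240/1001 frames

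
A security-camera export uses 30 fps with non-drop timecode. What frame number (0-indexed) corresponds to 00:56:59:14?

102584

Total seconds to the label: (0 × 3600 + 56 × 60 + 59) = 3419.
Frame index = 3419 × 30 + 14 = 102584.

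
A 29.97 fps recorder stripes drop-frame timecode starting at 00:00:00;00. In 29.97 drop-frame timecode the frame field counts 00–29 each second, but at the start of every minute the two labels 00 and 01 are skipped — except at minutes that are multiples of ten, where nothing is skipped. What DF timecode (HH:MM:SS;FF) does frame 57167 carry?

00:31:47;13

Ten DF minutes hold 17982 frames, so frame 57167 lies in block 3 (frames 53946–71927) with 3221 frames into that block.
The block's first minute is 1800 frames and the rest 1798 each; 3221 frames reaches minute 1, so 3 × 18 + 1 × 2 = 56 labels have been skipped so far.
Adding those back, label number 57167 + 56 = 57223 at 30 labels/s is 1907 s + 13 f = 0 h 31 min 47 s frame 13, i.e. 00:31:47;13.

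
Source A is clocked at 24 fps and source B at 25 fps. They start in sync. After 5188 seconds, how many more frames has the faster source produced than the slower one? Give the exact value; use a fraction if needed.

A emits 24 × 5188 = 124512 frames; B emits 25 × 5188 = 129700.
Difference = 5188 frames; B is ahead of A.

5188 frames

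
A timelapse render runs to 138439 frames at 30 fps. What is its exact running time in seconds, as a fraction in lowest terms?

138439/30 seconds

Running time = 138439 ÷ (30) = 138439 × 1/30 = 138439/30 s.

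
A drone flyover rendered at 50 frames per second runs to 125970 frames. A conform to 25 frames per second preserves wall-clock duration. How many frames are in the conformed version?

Target frames = source frames × (target rate / source rate) = 125970 × (25)/(50) = 125970 × 1/2 = 62985.

62985 frames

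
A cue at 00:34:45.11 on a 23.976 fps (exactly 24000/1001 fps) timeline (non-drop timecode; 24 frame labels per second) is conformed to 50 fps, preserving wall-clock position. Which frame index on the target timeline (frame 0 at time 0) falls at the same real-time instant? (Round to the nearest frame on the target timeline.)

frame 104377

Source frame index: (0×3600 + 34×60 + 45) × 24 + 11 = 50051.
Real time: 50051 / (24000/1001) = 50101051/24000 s.
Target frame: (50101051/24000) × (50) = 50101051/480 ≈ 104377.190 → 104377.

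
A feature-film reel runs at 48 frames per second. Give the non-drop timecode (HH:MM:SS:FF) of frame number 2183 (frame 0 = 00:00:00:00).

2183 ÷ 48 = 45 full seconds, remainder 23 frames.
45 s = 0 h 0 min 45 s.
Timecode: 00:00:45:23.

00:00:45:23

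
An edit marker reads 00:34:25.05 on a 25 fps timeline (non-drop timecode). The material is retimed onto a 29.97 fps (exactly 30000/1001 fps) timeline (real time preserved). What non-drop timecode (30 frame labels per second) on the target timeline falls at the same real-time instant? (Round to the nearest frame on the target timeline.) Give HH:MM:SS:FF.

Source frame index: (0×3600 + 34×60 + 25) × 25 + 5 = 51630.
Real time: 51630 / (25) = 10326/5 s.
Target frame: (10326/5) × (30000/1001) = 61956000/1001 ≈ 61894.106 → 61894.
At 30 labels/s: frame 61894 → 00:34:23:04.

00:34:23:04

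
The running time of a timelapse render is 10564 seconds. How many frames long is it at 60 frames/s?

Frames = 10564 × 60 = 633840.

633840 frames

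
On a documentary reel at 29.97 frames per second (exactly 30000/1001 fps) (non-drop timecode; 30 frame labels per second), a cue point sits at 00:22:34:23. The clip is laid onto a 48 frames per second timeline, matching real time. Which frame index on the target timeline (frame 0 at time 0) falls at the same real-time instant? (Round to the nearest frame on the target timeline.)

Source frame index: (0×3600 + 22×60 + 34) × 30 + 23 = 40643.
Real time: 40643 / (30000/1001) = 40683643/30000 s.
Target frame: (40683643/30000) × (48) = 40683643/625 ≈ 65093.829 → 65094.

frame 65094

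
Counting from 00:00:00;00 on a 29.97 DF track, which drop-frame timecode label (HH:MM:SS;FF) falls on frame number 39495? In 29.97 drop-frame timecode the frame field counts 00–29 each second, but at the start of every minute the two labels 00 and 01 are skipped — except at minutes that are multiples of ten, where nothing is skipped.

00:21:57;23

Ten DF minutes hold 17982 frames, so frame 39495 lies in block 2 (frames 35964–53945) with 3531 frames into that block.
The block's first minute is 1800 frames and the rest 1798 each; 3531 frames reaches minute 1, so 2 × 18 + 1 × 2 = 38 labels have been skipped so far.
Adding those back, label number 39495 + 38 = 39533 at 30 labels/s is 1317 s + 23 f = 0 h 21 min 57 s frame 23, i.e. 00:21:57;23.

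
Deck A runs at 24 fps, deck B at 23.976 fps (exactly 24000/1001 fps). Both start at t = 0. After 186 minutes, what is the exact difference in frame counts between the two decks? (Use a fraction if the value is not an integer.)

186 min = 11160 s.
A emits 24 × 11160 = 267840 frames; B emits 24000/1001 × 11160 = 267840000/1001.
Difference = 267840/1001 frames (≈ 267.5724); B is behind A.

267840/1001 frames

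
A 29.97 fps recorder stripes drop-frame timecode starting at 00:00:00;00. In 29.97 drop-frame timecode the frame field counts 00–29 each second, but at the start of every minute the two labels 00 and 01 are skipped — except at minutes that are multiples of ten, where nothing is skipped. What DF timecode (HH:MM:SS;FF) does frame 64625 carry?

Ten DF minutes hold 17982 frames, so frame 64625 lies in block 3 (frames 53946–71927) with 10679 frames into that block.
The block's first minute is 1800 frames and the rest 1798 each; 10679 frames reaches minute 5, so 3 × 18 + 5 × 2 = 64 labels have been skipped so far.
Adding those back, label number 64625 + 64 = 64689 at 30 labels/s is 2156 s + 9 f = 0 h 35 min 56 s frame 9, i.e. 00:35:56;09.

00:35:56;09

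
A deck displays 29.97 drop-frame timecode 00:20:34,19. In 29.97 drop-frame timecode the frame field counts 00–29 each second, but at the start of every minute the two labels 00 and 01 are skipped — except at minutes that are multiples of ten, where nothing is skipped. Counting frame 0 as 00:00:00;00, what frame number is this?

As if non-drop at 30 labels/s: (0 × 3600 + 20 × 60 + 34) × 30 + 19 = 37039.
Minute boundaries passed: 20; those not divisible by 10: 20 − 2 = 18; dropped labels = 2 × 18 = 36.
Actual frame index = 37039 − 36 = 37003.

37003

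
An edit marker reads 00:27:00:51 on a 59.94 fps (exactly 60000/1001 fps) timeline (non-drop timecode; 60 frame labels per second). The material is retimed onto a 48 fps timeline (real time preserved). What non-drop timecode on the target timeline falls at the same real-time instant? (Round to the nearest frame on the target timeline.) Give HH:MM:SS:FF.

Source frame index: (0×3600 + 27×60 + 0) × 60 + 51 = 97251.
Real time: 97251 / (60000/1001) = 32449417/20000 s.
Target frame: (32449417/20000) × (48) = 97348251/1250 ≈ 77878.601 → 77879.
At 48 labels/s: frame 77879 → 00:27:02:23.

00:27:02:23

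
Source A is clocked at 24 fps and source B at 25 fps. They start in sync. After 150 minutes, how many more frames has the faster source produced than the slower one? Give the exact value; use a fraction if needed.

9000 frames

150 min = 9000 s.
A emits 24 × 9000 = 216000 frames; B emits 25 × 9000 = 225000.
Difference = 9000 frames; B is ahead of A.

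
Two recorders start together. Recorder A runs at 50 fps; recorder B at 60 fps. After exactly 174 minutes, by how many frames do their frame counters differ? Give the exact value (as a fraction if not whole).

174 min = 10440 s.
A emits 50 × 10440 = 522000 frames; B emits 60 × 10440 = 626400.
Difference = 104400 frames; B is ahead of A.

104400 frames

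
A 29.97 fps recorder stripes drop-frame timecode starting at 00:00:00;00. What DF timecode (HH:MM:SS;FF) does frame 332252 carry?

Each 10-minute DF block holds 10 × 60 × 30 − 9 × 2 = 17982 frames. 332252 ÷ 17982 → 18 full blocks, remainder 8576.
Within the partial block the first minute is 1800 frames and each further minute 1798, so 4 further minute boundaries passed. Total skipped labels = 18 × 18 + 2 × 4 = 332.
Non-drop label index = 332252 + 332 = 332584; at 30 labels/s that is 03:04:46:04, i.e. DF 03:04:46;04.

03:04:46;04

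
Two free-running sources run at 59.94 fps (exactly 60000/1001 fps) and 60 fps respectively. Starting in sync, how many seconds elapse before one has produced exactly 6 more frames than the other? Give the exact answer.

100.1 seconds

The gap grows by |60 − 60000/1001| = 60/1001 frames per second.
Time for a 6-frame gap: 6 ÷ (60/1001) = 100.1 s.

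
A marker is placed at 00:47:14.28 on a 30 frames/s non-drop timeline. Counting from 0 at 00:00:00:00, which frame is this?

frame 85048

Total seconds to the label: (0 × 3600 + 47 × 60 + 14) = 2834.
Frame index = 2834 × 30 + 28 = 85048.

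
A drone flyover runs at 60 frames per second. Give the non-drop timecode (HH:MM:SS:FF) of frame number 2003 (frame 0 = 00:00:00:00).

00:00:33:23

2003 ÷ 60 = 33 full seconds, remainder 23 frames.
33 s = 0 h 0 min 33 s.
Timecode: 00:00:33:23.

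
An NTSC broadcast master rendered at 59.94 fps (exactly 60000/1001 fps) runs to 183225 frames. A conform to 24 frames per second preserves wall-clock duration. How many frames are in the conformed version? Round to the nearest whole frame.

Frames at target rate = 183225 × (24) / (60000/1001) = 7336329/100 ≈ 73363.290.
Nearest whole frame: 73363.

73363 frames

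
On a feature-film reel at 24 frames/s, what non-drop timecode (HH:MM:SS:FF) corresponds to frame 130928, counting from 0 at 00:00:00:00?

130928 ÷ 24 = 5455 full seconds, remainder 8 frames.
5455 s = 1 h 30 min 55 s.
Timecode: 01:30:55:08.

01:30:55:08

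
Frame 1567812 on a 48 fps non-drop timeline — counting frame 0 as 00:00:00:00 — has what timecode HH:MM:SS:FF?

1567812 ÷ 48 = 32662 full seconds, remainder 36 frames.
32662 s = 9 h 4 min 22 s.
Timecode: 09:04:22:36.

09:04:22:36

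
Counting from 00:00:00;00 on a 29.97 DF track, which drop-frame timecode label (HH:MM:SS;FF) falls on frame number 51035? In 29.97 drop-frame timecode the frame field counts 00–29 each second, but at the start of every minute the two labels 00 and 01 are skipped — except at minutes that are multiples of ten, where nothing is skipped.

00:28:22;27

Ten DF minutes hold 17982 frames, so frame 51035 lies in block 2 (frames 35964–53945) with 15071 frames into that block.
The block's first minute is 1800 frames and the rest 1798 each; 15071 frames reaches minute 8, so 2 × 18 + 8 × 2 = 52 labels have been skipped so far.
Adding those back, label number 51035 + 52 = 51087 at 30 labels/s is 1702 s + 27 f = 0 h 28 min 22 s frame 27, i.e. 00:28:22;27.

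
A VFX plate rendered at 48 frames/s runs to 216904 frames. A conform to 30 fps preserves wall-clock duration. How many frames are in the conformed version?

135565 frames

Target frames = source frames × (target rate / source rate) = 216904 × (30)/(48) = 216904 × 5/8 = 135565.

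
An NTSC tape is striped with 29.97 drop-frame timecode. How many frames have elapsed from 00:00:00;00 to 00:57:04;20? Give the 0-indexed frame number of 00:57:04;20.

102636

As if non-drop at 30 labels/s: (0 × 3600 + 57 × 60 + 4) × 30 + 20 = 102740.
Minute boundaries passed: 57; those not divisible by 10: 57 − 5 = 52; dropped labels = 2 × 52 = 104.
Actual frame index = 102740 − 104 = 102636.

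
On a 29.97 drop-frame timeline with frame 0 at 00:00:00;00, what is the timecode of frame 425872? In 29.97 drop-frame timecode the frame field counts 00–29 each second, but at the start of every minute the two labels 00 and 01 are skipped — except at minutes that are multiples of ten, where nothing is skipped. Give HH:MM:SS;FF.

03:56:49;28

Ten DF minutes hold 17982 frames, so frame 425872 lies in block 23 (frames 413586–431567) with 12286 frames into that block.
The block's first minute is 1800 frames and the rest 1798 each; 12286 frames reaches minute 6, so 23 × 18 + 6 × 2 = 426 labels have been skipped so far.
Adding those back, label number 425872 + 426 = 426298 at 30 labels/s is 14209 s + 28 f = 3 h 56 min 49 s frame 28, i.e. 03:56:49;28.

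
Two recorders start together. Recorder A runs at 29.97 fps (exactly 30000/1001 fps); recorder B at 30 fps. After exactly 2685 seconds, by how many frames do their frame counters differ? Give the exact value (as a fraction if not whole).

A emits 30000/1001 × 2685 = 80550000/1001 frames; B emits 30 × 2685 = 80550.
Difference = 80550/1001 frames (≈ 80.4695); B is ahead of A.

80550/1001 frames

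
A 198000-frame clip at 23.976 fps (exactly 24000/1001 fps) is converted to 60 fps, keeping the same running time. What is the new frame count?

Target frames = source frames × (target rate / source rate) = 198000 × (60)/(24000/1001) = 198000 × 1001/400 = 495495.

495495 frames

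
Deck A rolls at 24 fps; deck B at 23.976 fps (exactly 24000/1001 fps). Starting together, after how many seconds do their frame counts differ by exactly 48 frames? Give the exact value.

2002 seconds

The gap grows by |24000/1001 − 24| = 24/1001 frames per second.
Time for a 48-frame gap: 48 ÷ (24/1001) = 2002 s.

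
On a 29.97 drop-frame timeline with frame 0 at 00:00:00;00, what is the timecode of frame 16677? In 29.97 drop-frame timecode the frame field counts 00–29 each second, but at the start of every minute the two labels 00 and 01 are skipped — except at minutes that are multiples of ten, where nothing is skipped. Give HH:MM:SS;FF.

00:09:16;15

Ten DF minutes hold 17982 frames, so frame 16677 lies in block 0 (frames 0–17981) with 16677 frames into that block.
The block's first minute is 1800 frames and the rest 1798 each; 16677 frames reaches minute 9, so 0 × 18 + 9 × 2 = 18 labels have been skipped so far.
Adding those back, label number 16677 + 18 = 16695 at 30 labels/s is 556 s + 15 f = 0 h 9 min 16 s frame 15, i.e. 00:09:16;15.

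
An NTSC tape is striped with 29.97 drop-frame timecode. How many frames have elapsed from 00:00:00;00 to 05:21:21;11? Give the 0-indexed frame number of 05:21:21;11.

577863

As if non-drop at 30 labels/s: (5 × 3600 + 21 × 60 + 21) × 30 + 11 = 578441.
Minute boundaries passed: 321; those not divisible by 10: 321 − 32 = 289; dropped labels = 2 × 289 = 578.
Actual frame index = 578441 − 578 = 577863.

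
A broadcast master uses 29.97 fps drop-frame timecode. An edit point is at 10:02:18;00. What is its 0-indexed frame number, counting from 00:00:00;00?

1083056

As if non-drop at 30 labels/s: (10 × 3600 + 2 × 60 + 18) × 30 + 0 = 1084140.
Minute boundaries passed: 602; those not divisible by 10: 602 − 60 = 542; dropped labels = 2 × 542 = 1084.
Actual frame index = 1084140 − 1084 = 1083056.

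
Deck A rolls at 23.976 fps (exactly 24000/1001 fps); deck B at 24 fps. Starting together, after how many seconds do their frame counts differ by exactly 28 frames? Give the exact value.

7007/6 seconds

The gap grows by |24 − 24000/1001| = 24/1001 frames per second.
Time for a 28-frame gap: 28 ÷ (24/1001) = 7007/6 s.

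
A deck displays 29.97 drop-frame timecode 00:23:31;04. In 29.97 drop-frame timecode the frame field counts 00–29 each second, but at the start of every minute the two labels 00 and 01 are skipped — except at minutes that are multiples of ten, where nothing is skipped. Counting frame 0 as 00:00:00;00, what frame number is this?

Complete 10-minute blocks: 2, each 17982 frames → 35964.
Remaining 3 whole minutes in the current block: 1800 + 2 × 1798 = 5396 frames.
Within the current minute: 31 × 30 + 4 − 2 = 932 (labels ;00/;01 skipped at this minute). Total = 35964 + 5396 + 932 = 42292.

42292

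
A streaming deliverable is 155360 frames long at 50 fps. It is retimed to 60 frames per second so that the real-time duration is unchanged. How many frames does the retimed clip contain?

Target frames = source frames × (target rate / source rate) = 155360 × (60)/(50) = 155360 × 6/5 = 186432.

186432 frames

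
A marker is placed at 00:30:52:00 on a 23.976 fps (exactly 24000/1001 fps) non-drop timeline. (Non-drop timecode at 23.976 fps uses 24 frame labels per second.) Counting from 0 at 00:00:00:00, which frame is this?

44448

Total seconds to the label: (0 × 3600 + 30 × 60 + 52) = 1852.
Frame index = 1852 × 24 + 0 = 44448.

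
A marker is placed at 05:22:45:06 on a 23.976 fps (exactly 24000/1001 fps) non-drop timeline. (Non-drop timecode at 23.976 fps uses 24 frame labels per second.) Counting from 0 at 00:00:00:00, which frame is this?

Total seconds to the label: (5 × 3600 + 22 × 60 + 45) = 19365.
Frame index = 19365 × 24 + 6 = 464766.

frame 464766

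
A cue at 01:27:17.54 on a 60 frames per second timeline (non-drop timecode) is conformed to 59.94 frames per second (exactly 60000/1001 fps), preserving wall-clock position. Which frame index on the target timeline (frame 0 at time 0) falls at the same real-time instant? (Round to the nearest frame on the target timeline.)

frame 313960

Source frame index: (1×3600 + 27×60 + 17) × 60 + 54 = 314274.
Real time: 314274 / (60) = 52379/10 s.
Target frame: (52379/10) × (60000/1001) = 314274000/1001 ≈ 313960.040 → 313960.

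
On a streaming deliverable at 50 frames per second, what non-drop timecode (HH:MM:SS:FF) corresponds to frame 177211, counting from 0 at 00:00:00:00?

00:59:04:11

177211 ÷ 50 = 3544 full seconds, remainder 11 frames.
3544 s = 0 h 59 min 4 s.
Timecode: 00:59:04:11.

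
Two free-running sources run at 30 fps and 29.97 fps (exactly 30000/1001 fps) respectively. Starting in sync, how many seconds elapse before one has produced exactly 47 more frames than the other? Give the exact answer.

47047/30 seconds

The gap grows by |30000/1001 − 30| = 30/1001 frames per second.
Time for a 47-frame gap: 47 ÷ (30/1001) = 47047/30 s.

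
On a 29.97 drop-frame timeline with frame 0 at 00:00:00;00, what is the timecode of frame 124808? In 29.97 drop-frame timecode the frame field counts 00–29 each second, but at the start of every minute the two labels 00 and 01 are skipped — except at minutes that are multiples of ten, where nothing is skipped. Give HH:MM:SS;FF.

01:09:24;14

Each 10-minute DF block holds 10 × 60 × 30 − 9 × 2 = 17982 frames. 124808 ÷ 17982 → 6 full blocks, remainder 16916.
Within the partial block the first minute is 1800 frames and each further minute 1798, so 9 further minute boundaries passed. Total skipped labels = 18 × 6 + 2 × 9 = 126.
Non-drop label index = 124808 + 126 = 124934; at 30 labels/s that is 01:09:24:14, i.e. DF 01:09:24;14.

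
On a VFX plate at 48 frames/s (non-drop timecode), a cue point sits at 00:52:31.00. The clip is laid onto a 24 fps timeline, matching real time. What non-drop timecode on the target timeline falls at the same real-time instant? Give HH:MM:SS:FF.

Source frame index: (0×3600 + 52×60 + 31) × 48 + 0 = 151248.
Real time: 151248 / (48) = 3151 s.
Target frame: (3151) × (24) = 75624.
At 24 labels/s: frame 75624 → 00:52:31:00.

00:52:31:00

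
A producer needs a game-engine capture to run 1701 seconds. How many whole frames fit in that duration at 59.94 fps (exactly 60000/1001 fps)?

101958 frames

Frames = 1701 × 60000/1001 = 14580000/143 ≈ 101958.0420.
Complete frames: 101958.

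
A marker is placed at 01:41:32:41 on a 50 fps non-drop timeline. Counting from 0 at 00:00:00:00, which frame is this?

304641

Total seconds to the label: (1 × 3600 + 41 × 60 + 32) = 6092.
Frame index = 6092 × 50 + 41 = 304641.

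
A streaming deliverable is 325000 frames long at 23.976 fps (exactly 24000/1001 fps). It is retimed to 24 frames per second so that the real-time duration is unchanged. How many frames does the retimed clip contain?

325325 frames

Target frames = source frames × (target rate / source rate) = 325000 × (24)/(24000/1001) = 325000 × 1001/1000 = 325325.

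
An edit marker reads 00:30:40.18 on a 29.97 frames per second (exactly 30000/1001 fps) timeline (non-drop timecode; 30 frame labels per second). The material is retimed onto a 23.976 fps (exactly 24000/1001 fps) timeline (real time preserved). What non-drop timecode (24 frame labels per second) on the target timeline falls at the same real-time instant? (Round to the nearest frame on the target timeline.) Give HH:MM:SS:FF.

00:30:40:14

Source frame index: (0×3600 + 30×60 + 40) × 30 + 18 = 55218.
Real time: 55218 / (30000/1001) = 9212203/5000 s.
Target frame: (9212203/5000) × (24000/1001) = 220872/5 ≈ 44174.400 → 44174.
At 24 labels/s: frame 44174 → 00:30:40:14.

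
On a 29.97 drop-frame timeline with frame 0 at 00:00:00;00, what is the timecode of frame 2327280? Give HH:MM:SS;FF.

Ten DF minutes hold 17982 frames, so frame 2327280 lies in block 129 (frames 2319678–2337659) with 7602 frames into that block.
The block's first minute is 1800 frames and the rest 1798 each; 7602 frames reaches minute 4, so 129 × 18 + 4 × 2 = 2330 labels have been skipped so far.
Adding those back, label number 2327280 + 2330 = 2329610 at 30 labels/s is 77653 s + 20 f = 21 h 34 min 13 s frame 20, i.e. 21:34:13;20.

21:34:13;20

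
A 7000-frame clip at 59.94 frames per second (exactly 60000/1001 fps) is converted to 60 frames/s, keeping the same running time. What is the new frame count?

7007 frames

Target frames = source frames × (target rate / source rate) = 7000 × (60)/(60000/1001) = 7000 × 1001/1000 = 7007.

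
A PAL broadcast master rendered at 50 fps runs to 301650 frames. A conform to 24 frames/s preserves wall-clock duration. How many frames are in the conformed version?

Target frames = source frames × (target rate / source rate) = 301650 × (24)/(50) = 301650 × 12/25 = 144792.

144792 frames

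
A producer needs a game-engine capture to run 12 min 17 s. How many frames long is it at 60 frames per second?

44220 frames

12 min 17 s = 737 s.
Frames = 737 × 60 = 44220.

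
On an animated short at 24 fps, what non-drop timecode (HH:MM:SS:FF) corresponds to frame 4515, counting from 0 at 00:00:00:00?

4515 ÷ 24 = 188 full seconds, remainder 3 frames.
188 s = 0 h 3 min 8 s.
Timecode: 00:03:08:03.

00:03:08:03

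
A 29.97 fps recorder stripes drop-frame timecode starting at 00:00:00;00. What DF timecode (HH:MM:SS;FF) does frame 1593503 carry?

14:46:09;29

Each 10-minute DF block holds 10 × 60 × 30 − 9 × 2 = 17982 frames. 1593503 ÷ 17982 → 88 full blocks, remainder 11087.
Within the partial block the first minute is 1800 frames and each further minute 1798, so 6 further minute boundaries passed. Total skipped labels = 18 × 88 + 2 × 6 = 1596.
Non-drop label index = 1593503 + 1596 = 1595099; at 30 labels/s that is 14:46:09:29, i.e. DF 14:46:09;29.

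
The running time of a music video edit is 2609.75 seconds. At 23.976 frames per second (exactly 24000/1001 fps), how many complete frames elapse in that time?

62571 frames

Frames = 2609.75 × 24000/1001 = 438000/7 ≈ 62571.4286.
Complete frames: 62571.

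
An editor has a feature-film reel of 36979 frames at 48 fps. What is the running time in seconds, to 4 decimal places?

770.3958 seconds

Running time = 36979 × 1/48 = 36979/48 s ≈ 770.3958 s.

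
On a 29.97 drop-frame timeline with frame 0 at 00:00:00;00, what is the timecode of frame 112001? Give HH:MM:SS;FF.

Ten DF minutes hold 17982 frames, so frame 112001 lies in block 6 (frames 107892–125873) with 4109 frames into that block.
The block's first minute is 1800 frames and the rest 1798 each; 4109 frames reaches minute 2, so 6 × 18 + 2 × 2 = 112 labels have been skipped so far.
Adding those back, label number 112001 + 112 = 112113 at 30 labels/s is 3737 s + 3 f = 1 h 2 min 17 s frame 3, i.e. 01:02:17;03.

01:02:17;03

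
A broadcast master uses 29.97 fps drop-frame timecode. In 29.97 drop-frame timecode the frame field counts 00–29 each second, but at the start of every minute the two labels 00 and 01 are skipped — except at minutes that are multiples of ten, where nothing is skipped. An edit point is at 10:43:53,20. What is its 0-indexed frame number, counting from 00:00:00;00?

1157852

As if non-drop at 30 labels/s: (10 × 3600 + 43 × 60 + 53) × 30 + 20 = 1159010.
Minute boundaries passed: 643; those not divisible by 10: 643 − 64 = 579; dropped labels = 2 × 579 = 1158.
Actual frame index = 1159010 − 1158 = 1157852.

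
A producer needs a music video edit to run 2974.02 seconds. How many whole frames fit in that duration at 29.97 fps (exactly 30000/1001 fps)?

Frames = 2974.02 × 30000/1001 = 12745800/143 ≈ 89131.4685.
Complete frames: 89131.

89131 frames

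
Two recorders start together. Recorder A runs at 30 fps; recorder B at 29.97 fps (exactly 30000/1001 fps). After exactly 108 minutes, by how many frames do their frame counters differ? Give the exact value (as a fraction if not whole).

108 min = 6480 s.
A emits 30 × 6480 = 194400 frames; B emits 30000/1001 × 6480 = 194400000/1001.
Difference = 194400/1001 frames (≈ 194.2058); B is behind A.

194400/1001 frames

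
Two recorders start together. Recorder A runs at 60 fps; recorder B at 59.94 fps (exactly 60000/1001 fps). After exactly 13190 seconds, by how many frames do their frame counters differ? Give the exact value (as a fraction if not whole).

791400/1001 frames

A emits 60 × 13190 = 791400 frames; B emits 60000/1001 × 13190 = 791400000/1001.
Difference = 791400/1001 frames (≈ 790.6094); B is behind A.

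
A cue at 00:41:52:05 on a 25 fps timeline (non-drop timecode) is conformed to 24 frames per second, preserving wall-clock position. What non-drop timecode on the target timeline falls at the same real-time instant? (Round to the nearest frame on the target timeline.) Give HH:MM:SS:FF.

00:41:52:05

Source frame index: (0×3600 + 41×60 + 52) × 25 + 5 = 62805.
Real time: 62805 / (25) = 12561/5 s.
Target frame: (12561/5) × (24) = 301464/5 ≈ 60292.800 → 60293.
At 24 labels/s: frame 60293 → 00:41:52:05.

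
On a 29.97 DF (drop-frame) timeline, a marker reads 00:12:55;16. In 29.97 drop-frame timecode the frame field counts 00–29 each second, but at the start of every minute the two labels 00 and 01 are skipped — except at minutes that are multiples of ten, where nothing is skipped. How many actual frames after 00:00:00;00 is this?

23244

As if non-drop at 30 labels/s: (0 × 3600 + 12 × 60 + 55) × 30 + 16 = 23266.
Minute boundaries passed: 12; those not divisible by 10: 12 − 1 = 11; dropped labels = 2 × 11 = 22.
Actual frame index = 23266 − 22 = 23244.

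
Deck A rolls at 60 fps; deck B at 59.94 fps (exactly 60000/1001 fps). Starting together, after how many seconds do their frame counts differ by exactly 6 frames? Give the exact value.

The gap grows by |60000/1001 − 60| = 60/1001 frames per second.
Time for a 6-frame gap: 6 ÷ (60/1001) = 100.1 s.

100.1 seconds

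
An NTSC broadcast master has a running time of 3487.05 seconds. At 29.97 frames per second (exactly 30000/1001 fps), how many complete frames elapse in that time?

104506 frames

Frames = 3487.05 × 30000/1001 = 14944500/143 ≈ 104506.9930.
Complete frames: 104506.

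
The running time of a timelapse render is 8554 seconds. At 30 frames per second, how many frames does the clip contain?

256620 frames

Frames = 8554 × 30 = 256620.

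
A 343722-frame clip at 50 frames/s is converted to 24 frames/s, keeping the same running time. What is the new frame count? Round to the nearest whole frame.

Frames at target rate = 343722 × (24) / (50) = 4124664/25 ≈ 164986.560.
Nearest whole frame: 164987.

164987 frames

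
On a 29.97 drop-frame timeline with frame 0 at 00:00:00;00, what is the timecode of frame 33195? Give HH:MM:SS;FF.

00:18:27;19

Ten DF minutes hold 17982 frames, so frame 33195 lies in block 1 (frames 17982–35963) with 15213 frames into that block.
The block's first minute is 1800 frames and the rest 1798 each; 15213 frames reaches minute 8, so 1 × 18 + 8 × 2 = 34 labels have been skipped so far.
Adding those back, label number 33195 + 34 = 33229 at 30 labels/s is 1107 s + 19 f = 0 h 18 min 27 s frame 19, i.e. 00:18:27;19.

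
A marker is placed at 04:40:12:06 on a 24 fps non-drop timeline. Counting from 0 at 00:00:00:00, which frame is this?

frame 403494

Total seconds to the label: (4 × 3600 + 40 × 60 + 12) = 16812.
Frame index = 16812 × 24 + 6 = 403494.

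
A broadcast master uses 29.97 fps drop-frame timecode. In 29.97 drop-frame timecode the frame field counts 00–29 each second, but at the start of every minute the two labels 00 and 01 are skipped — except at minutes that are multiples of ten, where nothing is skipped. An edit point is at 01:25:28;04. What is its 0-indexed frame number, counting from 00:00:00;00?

As if non-drop at 30 labels/s: (1 × 3600 + 25 × 60 + 28) × 30 + 4 = 153844.
Minute boundaries passed: 85; those not divisible by 10: 85 − 8 = 77; dropped labels = 2 × 77 = 154.
Actual frame index = 153844 − 154 = 153690.

153690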